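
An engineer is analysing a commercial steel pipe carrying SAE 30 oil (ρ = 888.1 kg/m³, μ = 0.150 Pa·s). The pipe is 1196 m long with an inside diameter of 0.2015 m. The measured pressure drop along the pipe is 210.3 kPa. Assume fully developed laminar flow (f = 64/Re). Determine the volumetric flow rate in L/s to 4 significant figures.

For laminar flow, f = 64/Re with Re = ρVD/μ, so Darcy-Weisbach reduces to ΔP = 32μLV/D². Solving for V: V = ΔP·D²/(32μL) = 2.103e+05·(0.2015)²/(32·0.15·1196) = 1.487 m/s.
Check: Re = ρVD/μ = 888.1·1.487·0.2015/0.15 = 1774 < 2300, so the laminar assumption holds.
Q = V·A = 1.487·(π/4·0.2015²) = 0.04743 m³/s = 47.43 L/s.

Q ≈ 47.43 L/s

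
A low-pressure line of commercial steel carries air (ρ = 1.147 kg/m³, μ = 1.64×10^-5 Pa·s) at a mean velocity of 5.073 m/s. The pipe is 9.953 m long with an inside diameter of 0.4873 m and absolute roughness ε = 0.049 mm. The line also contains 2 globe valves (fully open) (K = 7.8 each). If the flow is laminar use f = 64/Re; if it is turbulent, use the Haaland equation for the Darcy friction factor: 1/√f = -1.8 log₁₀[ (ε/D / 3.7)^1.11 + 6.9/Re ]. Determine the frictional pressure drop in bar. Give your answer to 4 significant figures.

Reynolds number Re = ρVD/μ = 1.147 · 5.073 · 0.4873 / 1.64e-05 = 1.729e+05.
Re > 4000 → turbulent. Relative roughness ε/D = 4.9e-05/0.4873 = 0.000101. Haaland: 1/√f = -1.8 log₁₀[(0.000101/3.7)^1.11 + 6.9/1.729e+05] = -1.8 log₁₀[8.55e-06 + 3.99e-05] = 7.766, so f = 0.01658.
Total minor-loss coefficient ΣK = 2·7.8 = 15.6.
ΔP = [f·L/D + ΣK]·(ρV²/2) = [0.01658·9.953/0.4873 + 15.6]·(1.147·5.073²/2) = [0.3386 + 15.6]·14.76 = 235.2 Pa.
ΔP = 235.2 Pa = 0.002352 bar.

ΔP ≈ 0.002352 bar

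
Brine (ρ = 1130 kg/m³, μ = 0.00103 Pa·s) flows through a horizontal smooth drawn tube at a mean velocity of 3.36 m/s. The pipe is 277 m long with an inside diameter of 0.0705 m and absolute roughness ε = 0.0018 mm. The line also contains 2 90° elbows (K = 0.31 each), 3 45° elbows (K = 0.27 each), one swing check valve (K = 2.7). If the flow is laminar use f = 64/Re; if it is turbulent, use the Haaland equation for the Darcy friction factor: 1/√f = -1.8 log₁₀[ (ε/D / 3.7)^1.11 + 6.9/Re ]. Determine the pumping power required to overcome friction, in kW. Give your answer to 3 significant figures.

Reynolds number Re = ρVD/μ = 1130 · 3.36 · 0.0705 / 0.00103 = 2.599e+05.
Re > 4000 → turbulent. Relative roughness ε/D = 1.8e-06/0.0705 = 2.55e-05. Haaland: 1/√f = -1.8 log₁₀[(2.55e-05/3.7)^1.11 + 6.9/2.599e+05] = -1.8 log₁₀[1.87e-06 + 2.66e-05] = 8.184, so f = 0.01493.
Total minor-loss coefficient ΣK = 2·0.31 + 3·0.27 + 1·2.7 = 4.13.
ΔP = [f·L/D + ΣK]·(ρV²/2) = [0.01493·277/0.0705 + 4.13]·(1130·3.36²/2) = [58.67 + 4.13]·6379 = 4.006e+05 Pa.
Q = V·A = 3.36·0.003904 = 0.01312 m³/s.
Pumping power P = QΔP = 0.01312·4.006e+05 = 5254 W = 5.25 kW.

P ≈ 5.25 kW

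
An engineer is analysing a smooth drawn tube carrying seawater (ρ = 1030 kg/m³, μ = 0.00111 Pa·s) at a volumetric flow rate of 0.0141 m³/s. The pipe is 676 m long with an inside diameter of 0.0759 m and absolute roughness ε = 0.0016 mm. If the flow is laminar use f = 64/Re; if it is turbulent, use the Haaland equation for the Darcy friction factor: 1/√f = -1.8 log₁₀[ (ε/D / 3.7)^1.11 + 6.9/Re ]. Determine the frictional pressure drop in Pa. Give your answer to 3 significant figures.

Cross-sectional area A = πD²/4 = π(0.0759)²/4 = 0.004525 m²; mean velocity V = Q/A = 0.0141/0.004525 = 3.116 m/s.
Reynolds number Re = ρVD/μ = 1030 · 3.116 · 0.0759 / 0.00111 = 2.195e+05.
Re > 4000 → turbulent. Relative roughness ε/D = 1.6e-06/0.0759 = 2.11e-05. Haaland: 1/√f = -1.8 log₁₀[(2.11e-05/3.7)^1.11 + 6.9/2.195e+05] = -1.8 log₁₀[1.51e-06 + 3.14e-05] = 8.068, so f = 0.01536.
Darcy-Weisbach: ΔP = f(L/D)(ρV²/2) = 0.01536·(676/0.0759)·(1030·3.116²/2) = 0.01536·8906·5001 = 6.844e+05 Pa.

ΔP ≈ 684000 Pa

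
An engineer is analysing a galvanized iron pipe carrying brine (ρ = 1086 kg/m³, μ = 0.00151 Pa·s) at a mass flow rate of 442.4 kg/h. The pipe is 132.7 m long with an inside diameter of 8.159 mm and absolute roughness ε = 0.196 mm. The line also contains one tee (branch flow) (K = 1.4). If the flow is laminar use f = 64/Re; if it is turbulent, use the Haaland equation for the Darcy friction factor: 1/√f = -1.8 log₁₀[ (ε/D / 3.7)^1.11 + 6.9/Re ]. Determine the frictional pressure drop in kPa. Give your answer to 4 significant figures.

ΔP ≈ 2278 kPa

ṁ = 442.4 kg/h = 442.4/3600 = 0.1229 kg/s.
A = πD²/4 = π(0.008159)²/4 = 5.228e-05 m²; mean velocity V = ṁ/(ρA) = 0.1229/(1086 · 5.228e-05) = 2.164 m/s.
Reynolds number Re = ρVD/μ = 1086 · 2.164 · 0.008159 / 0.00151 = 1.27e+04.
Re > 4000 → turbulent. Relative roughness ε/D = 0.000196/0.008159 = 0.024. Haaland: 1/√f = -1.8 log₁₀[(0.024/3.7)^1.11 + 6.9/1.27e+04] = -1.8 log₁₀[0.00373 + 0.000543] = 4.265, so f = 0.05499.
Total minor-loss coefficient ΣK = 1·1.4 = 1.4.
ΔP = [f·L/D + ΣK]·(ρV²/2) = [0.05499·132.7/0.008159 + 1.4]·(1086·2.164²/2) = [894.3 + 1.4]·2544 = 2.278e+06 Pa.
ΔP = 2.278e+06 Pa = 2278 kPa.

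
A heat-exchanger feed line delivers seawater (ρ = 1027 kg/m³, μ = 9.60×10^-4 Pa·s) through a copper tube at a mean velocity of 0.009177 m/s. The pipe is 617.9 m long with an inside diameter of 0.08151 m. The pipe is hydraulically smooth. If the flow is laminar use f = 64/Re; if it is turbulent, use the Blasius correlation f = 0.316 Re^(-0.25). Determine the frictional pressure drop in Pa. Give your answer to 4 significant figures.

Reynolds number Re = ρVD/μ = 1027 · 0.009177 · 0.08151 / 0.00096 = 800.2.
Re < 2300 → laminar flow, so f = 64/Re = 64/800.2 = 0.07998 (the turbulent correlation is not needed).
Darcy-Weisbach: ΔP = f(L/D)(ρV²/2) = 0.07998·(617.9/0.08151)·(1027·0.009177²/2) = 0.07998·7581·0.04325 = 26.22 Pa.

ΔP ≈ 26.22 Pa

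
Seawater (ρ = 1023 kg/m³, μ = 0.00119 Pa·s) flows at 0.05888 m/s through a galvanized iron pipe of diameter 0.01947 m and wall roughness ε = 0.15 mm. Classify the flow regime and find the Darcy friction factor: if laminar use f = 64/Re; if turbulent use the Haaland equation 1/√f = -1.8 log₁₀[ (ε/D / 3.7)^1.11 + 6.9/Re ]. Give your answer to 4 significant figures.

f ≈ 0.06494

Re = ρVD/μ = 1023·0.05888·0.01947/0.00119 = 985.5.
Re < 2300 → laminar, so f = 64/Re = 0.06494 (roughness is irrelevant in laminar flow).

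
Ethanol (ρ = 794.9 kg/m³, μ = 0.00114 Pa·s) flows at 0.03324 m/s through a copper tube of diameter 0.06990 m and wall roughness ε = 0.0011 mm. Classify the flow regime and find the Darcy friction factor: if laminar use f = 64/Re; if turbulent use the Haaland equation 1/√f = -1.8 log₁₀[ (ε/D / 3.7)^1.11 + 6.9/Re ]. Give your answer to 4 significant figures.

f ≈ 0.03950

Re = ρVD/μ = 794.9·0.03324·0.0699/0.00114 = 1620.
Re < 2300 → laminar, so f = 64/Re = 0.0395 (roughness is irrelevant in laminar flow).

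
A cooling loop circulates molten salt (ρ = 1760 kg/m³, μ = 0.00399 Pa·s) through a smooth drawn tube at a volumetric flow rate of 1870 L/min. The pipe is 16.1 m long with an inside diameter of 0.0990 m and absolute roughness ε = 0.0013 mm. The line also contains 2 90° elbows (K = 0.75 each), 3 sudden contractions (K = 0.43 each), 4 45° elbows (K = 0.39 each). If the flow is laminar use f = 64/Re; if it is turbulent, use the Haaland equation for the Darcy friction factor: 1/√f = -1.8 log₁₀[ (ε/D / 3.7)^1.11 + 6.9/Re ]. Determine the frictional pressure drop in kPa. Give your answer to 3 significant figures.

Q = 1870 L/min = 1870/60000 = 0.03117 m³/s.
Cross-sectional area A = πD²/4 = π(0.099)²/4 = 0.007698 m²; mean velocity V = Q/A = 0.03117/0.007698 = 4.049 m/s.
Reynolds number Re = ρVD/μ = 1760 · 4.049 · 0.099 / 0.00399 = 1.768e+05.
Re > 4000 → turbulent. Relative roughness ε/D = 1.3e-06/0.099 = 1.31e-05. Haaland: 1/√f = -1.8 log₁₀[(1.31e-05/3.7)^1.11 + 6.9/1.768e+05] = -1.8 log₁₀[8.93e-07 + 3.9e-05] = 7.918, so f = 0.01595.
Total minor-loss coefficient ΣK = 2·0.75 + 3·0.43 + 4·0.39 = 4.35.
ΔP = [f·L/D + ΣK]·(ρV²/2) = [0.01595·16.1/0.099 + 4.35]·(1760·4.049²/2) = [2.594 + 4.35]·1.443e+04 = 1.002e+05 Pa.
ΔP = 1.002e+05 Pa = 100 kPa.

ΔP ≈ 100 kPa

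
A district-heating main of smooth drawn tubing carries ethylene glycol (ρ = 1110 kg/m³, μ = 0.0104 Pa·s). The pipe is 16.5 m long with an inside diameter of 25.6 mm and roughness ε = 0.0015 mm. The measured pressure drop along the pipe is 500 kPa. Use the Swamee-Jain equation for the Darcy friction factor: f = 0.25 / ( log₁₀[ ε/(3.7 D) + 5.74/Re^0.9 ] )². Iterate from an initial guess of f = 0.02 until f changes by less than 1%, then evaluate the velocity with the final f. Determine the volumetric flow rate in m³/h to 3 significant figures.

Rearranging Darcy-Weisbach: V = √(2·ΔP·D/(f·L·ρ)). With ε/D = 1.5e-06/0.0256 = 5.86e-05, iterate starting from f = 0.02:
  f = 0.02 → V = √(2·5e+05·0.0256/(0.02·16.5·1110)) = 8.36 m/s; Re = ρVD/μ = 2.284e+04; f → 0.02513
  f = 0.02513 → V = 7.458 m/s; Re = 2.038e+04; f → 0.02584
  f = 0.02584 → V = 7.355 m/s; Re = 2.009e+04; f → 0.02593
Converged (Δf/f < 1%). With the final f = 0.02593: V = √(2·5e+05·0.0256/(0.02593·16.5·1110)) = 7.342 m/s.
Q = V·A = 7.342·(π/4·0.0256²) = 0.003779 m³/s = 13.6 m³/h.

Q ≈ 13.6 m³/h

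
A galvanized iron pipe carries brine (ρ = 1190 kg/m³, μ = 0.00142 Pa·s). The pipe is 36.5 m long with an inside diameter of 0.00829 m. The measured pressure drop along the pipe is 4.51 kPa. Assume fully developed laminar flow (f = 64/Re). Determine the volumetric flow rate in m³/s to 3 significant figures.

For laminar flow, f = 64/Re with Re = ρVD/μ, so Darcy-Weisbach reduces to ΔP = 32μLV/D². Solving for V: V = ΔP·D²/(32μL) = 4510·(0.00829)²/(32·0.00142·36.5) = 0.1869 m/s.
Check: Re = ρVD/μ = 1190·0.1869·0.00829/0.00142 = 1298 < 2300, so the laminar assumption holds.
Q = V·A = 0.1869·(π/4·0.00829²) = 1.009e-05 m³/s = 1.01×10^-5 m³/s.

Q ≈ 1.01×10^-5 m³/s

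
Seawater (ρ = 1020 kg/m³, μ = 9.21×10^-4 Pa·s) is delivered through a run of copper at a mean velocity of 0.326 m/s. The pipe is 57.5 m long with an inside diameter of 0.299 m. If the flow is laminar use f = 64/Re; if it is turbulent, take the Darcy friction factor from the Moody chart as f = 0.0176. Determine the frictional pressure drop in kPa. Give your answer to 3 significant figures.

ΔP ≈ 0.183 kPa

Reynolds number Re = ρVD/μ = 1020 · 0.326 · 0.299 / 0.000921 = 1.08e+05.
Re > 4000 → turbulent; use the Moody-chart value f = 0.0176.
Darcy-Weisbach: ΔP = f(L/D)(ρV²/2) = 0.0176·(57.5/0.299)·(1020·0.326²/2) = 0.0176·192.3·54.2 = 183.4 Pa.
ΔP = 183.4 Pa = 0.183 kPa.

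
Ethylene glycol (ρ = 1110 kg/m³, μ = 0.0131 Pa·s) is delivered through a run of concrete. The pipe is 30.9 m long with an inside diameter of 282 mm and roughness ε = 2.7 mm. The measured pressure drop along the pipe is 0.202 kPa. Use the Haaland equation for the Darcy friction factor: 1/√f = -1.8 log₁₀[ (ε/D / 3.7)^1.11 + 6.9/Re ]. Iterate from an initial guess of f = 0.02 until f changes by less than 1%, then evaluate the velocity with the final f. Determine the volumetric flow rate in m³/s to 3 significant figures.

Q ≈ 0.0170 m³/s

Rearranging Darcy-Weisbach: V = √(2·ΔP·D/(f·L·ρ)). With ε/D = 0.0027/0.282 = 0.00957, iterate starting from f = 0.02:
  f = 0.02 → V = √(2·202·0.282/(0.02·30.9·1110)) = 0.4075 m/s; Re = ρVD/μ = 9738; f → 0.04272
  f = 0.04272 → V = 0.2788 m/s; Re = 6662; f → 0.04484
  f = 0.04484 → V = 0.2722 m/s; Re = 6503; f → 0.045
Converged (Δf/f < 1%). With the final f = 0.045: V = √(2·202·0.282/(0.045·30.9·1110)) = 0.2717 m/s.
Q = V·A = 0.2717·(π/4·0.282²) = 0.01697 m³/s = 0.0170 m³/s.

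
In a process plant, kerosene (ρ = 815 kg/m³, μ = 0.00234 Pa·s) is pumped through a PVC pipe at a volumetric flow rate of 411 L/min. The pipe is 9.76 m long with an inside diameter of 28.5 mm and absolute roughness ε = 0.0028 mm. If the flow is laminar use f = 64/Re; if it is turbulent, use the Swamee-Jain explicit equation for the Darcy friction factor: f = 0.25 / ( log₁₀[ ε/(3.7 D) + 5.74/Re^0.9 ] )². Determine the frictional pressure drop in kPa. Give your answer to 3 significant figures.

ΔP ≈ 293 kPa

Q = 411 L/min = 411/60000 = 0.00685 m³/s.
Cross-sectional area A = πD²/4 = π(0.0285)²/4 = 0.0006379 m²; mean velocity V = Q/A = 0.00685/0.0006379 = 10.74 m/s.
Reynolds number Re = ρVD/μ = 815 · 10.74 · 0.0285 / 0.00234 = 1.066e+05.
Re > 4000 → turbulent. Relative roughness ε/D = 2.8e-06/0.0285 = 9.82e-05. Swamee-Jain: f = 0.25/(log₁₀[9.82e-05/3.7 + 5.74/1.066e+05^0.9])² = 0.25/(log₁₀[2.66e-05 + 0.000171])² = 0.25/(-3.703)² = 0.01823.
Darcy-Weisbach: ΔP = f(L/D)(ρV²/2) = 0.01823·(9.76/0.0285)·(815·10.74²/2) = 0.01823·342.5·4.698e+04 = 2.933e+05 Pa.
ΔP = 2.933e+05 Pa = 293 kPa.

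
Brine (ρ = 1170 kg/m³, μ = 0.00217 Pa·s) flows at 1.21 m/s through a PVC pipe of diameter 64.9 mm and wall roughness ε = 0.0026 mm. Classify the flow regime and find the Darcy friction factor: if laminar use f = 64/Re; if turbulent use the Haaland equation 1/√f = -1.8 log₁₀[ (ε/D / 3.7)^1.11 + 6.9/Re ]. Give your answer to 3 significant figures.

f ≈ 0.0216

Re = ρVD/μ = 1170·1.21·0.0649/0.00217 = 4.234e+04.
Re > 4000 → turbulent. ε/D = 2.6e-06/0.0649 = 4.01e-05; Haaland: 1/√f = -1.8 log₁₀[3.08e-06 + 0.000163] = 6.804, so f = 0.0216.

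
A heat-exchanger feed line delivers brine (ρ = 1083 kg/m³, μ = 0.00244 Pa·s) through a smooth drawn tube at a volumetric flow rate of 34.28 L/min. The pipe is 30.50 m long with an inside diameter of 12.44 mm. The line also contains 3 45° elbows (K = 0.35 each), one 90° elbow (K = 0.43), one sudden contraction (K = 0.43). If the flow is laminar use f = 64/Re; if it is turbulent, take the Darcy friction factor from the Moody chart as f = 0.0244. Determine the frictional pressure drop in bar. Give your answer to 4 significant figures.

ΔP ≈ 7.386 bar

Q = 34.28 L/min = 34.28/60000 = 0.0005713 m³/s.
Cross-sectional area A = πD²/4 = π(0.01244)²/4 = 0.0001215 m²; mean velocity V = Q/A = 0.0005713/0.0001215 = 4.701 m/s.
Reynolds number Re = ρVD/μ = 1083 · 4.701 · 0.01244 / 0.00244 = 2.595e+04.
Re > 4000 → turbulent; use the Moody-chart value f = 0.0244.
Total minor-loss coefficient ΣK = 3·0.35 + 1·0.43 + 1·0.43 = 1.91.
ΔP = [f·L/D + ΣK]·(ρV²/2) = [0.0244·30.5/0.01244 + 1.91]·(1083·4.701²/2) = [59.82 + 1.91]·1.197e+04 = 7.386e+05 Pa.
ΔP = 7.386e+05 Pa = 7.386 bar.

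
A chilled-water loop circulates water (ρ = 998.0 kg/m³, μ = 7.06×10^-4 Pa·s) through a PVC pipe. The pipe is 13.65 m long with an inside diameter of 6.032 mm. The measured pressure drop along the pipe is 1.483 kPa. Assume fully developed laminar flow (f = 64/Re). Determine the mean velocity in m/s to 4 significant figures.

For laminar flow, f = 64/Re with Re = ρVD/μ, so Darcy-Weisbach reduces to ΔP = 32μLV/D². Solving for V: V = ΔP·D²/(32μL) = 1483·(0.006032)²/(32·0.000706·13.65) = 0.175 m/s.
Check: Re = ρVD/μ = 998·0.175·0.006032/0.000706 = 1492 < 2300, so the laminar assumption holds.

V ≈ 0.1750 m/s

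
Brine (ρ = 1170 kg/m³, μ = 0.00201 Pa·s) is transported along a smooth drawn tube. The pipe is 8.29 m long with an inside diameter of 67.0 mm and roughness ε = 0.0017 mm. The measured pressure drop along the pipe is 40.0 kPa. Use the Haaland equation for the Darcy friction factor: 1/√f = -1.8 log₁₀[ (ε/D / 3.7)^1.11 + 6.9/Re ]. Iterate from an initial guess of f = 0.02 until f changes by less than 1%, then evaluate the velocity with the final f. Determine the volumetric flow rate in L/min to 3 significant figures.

Q ≈ 1280 L/min

Rearranging Darcy-Weisbach: V = √(2·ΔP·D/(f·L·ρ)). With ε/D = 1.7e-06/0.067 = 2.54e-05, iterate starting from f = 0.02:
  f = 0.02 → V = √(2·4e+04·0.067/(0.02·8.29·1170)) = 5.257 m/s; Re = ρVD/μ = 2.05e+05; f → 0.01559
  f = 0.01559 → V = 5.954 m/s; Re = 2.322e+05; f → 0.01524
  f = 0.01524 → V = 6.022 m/s; Re = 2.349e+05; f → 0.01521
Converged (Δf/f < 1%). With the final f = 0.01521: V = √(2·4e+04·0.067/(0.01521·8.29·1170)) = 6.029 m/s.
Q = V·A = 6.029·(π/4·0.067²) = 0.02125 m³/s = 1280 L/min.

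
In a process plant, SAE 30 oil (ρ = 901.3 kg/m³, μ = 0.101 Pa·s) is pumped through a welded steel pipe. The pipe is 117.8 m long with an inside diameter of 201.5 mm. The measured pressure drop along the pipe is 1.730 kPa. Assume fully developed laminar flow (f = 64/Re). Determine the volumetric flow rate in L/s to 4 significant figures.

Q ≈ 5.883 L/s

For laminar flow, f = 64/Re with Re = ρVD/μ, so Darcy-Weisbach reduces to ΔP = 32μLV/D². Solving for V: V = ΔP·D²/(32μL) = 1730·(0.2015)²/(32·0.101·117.8) = 0.1845 m/s.
Check: Re = ρVD/μ = 901.3·0.1845·0.2015/0.101 = 331.7 < 2300, so the laminar assumption holds.
Q = V·A = 0.1845·(π/4·0.2015²) = 0.005883 m³/s = 5.883 L/s.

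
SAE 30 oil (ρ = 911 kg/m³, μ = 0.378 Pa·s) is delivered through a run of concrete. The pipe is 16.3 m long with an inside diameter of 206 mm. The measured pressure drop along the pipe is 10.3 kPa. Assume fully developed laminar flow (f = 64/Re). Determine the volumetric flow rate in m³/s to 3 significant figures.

For laminar flow, f = 64/Re with Re = ρVD/μ, so Darcy-Weisbach reduces to ΔP = 32μLV/D². Solving for V: V = ΔP·D²/(32μL) = 1.03e+04·(0.206)²/(32·0.378·16.3) = 2.217 m/s.
Check: Re = ρVD/μ = 911·2.217·0.206/0.378 = 1101 < 2300, so the laminar assumption holds.
Q = V·A = 2.217·(π/4·0.206²) = 0.07389 m³/s = 0.0739 m³/s.

Q ≈ 0.0739 m³/s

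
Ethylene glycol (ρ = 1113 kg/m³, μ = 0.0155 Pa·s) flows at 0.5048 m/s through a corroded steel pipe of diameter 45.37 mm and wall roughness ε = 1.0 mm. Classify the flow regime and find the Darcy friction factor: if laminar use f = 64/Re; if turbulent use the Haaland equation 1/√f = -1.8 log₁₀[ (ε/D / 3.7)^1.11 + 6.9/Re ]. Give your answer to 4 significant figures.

f ≈ 0.03892

Re = ρVD/μ = 1113·0.5048·0.04537/0.0155 = 1645.
Re < 2300 → laminar, so f = 64/Re = 0.03892 (roughness is irrelevant in laminar flow).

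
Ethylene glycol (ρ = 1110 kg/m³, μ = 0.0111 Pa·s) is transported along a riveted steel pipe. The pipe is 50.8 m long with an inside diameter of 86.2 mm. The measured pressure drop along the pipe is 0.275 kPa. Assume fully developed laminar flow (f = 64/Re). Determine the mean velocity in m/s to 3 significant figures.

V ≈ 0.113 m/s

For laminar flow, f = 64/Re with Re = ρVD/μ, so Darcy-Weisbach reduces to ΔP = 32μLV/D². Solving for V: V = ΔP·D²/(32μL) = 275·(0.0862)²/(32·0.0111·50.8) = 0.1132 m/s.
Check: Re = ρVD/μ = 1110·0.1132·0.0862/0.0111 = 976.2 < 2300, so the laminar assumption holds.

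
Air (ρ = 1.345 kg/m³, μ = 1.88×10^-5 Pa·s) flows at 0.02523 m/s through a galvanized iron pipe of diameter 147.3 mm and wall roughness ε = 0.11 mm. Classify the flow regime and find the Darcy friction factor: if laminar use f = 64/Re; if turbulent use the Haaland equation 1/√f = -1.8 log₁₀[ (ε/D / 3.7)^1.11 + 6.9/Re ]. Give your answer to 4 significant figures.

f ≈ 0.2407

Re = ρVD/μ = 1.345·0.02523·0.1473/1.88e-05 = 265.9.
Re < 2300 → laminar, so f = 64/Re = 0.2407 (roughness is irrelevant in laminar flow).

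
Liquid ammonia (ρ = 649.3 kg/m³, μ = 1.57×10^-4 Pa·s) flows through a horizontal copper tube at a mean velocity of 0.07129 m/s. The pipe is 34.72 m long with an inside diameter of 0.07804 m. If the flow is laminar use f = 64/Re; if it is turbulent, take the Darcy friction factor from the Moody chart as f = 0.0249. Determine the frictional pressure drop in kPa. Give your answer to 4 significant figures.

ΔP ≈ 0.01828 kPa

Reynolds number Re = ρVD/μ = 649.3 · 0.07129 · 0.07804 / 0.000157 = 2.301e+04.
Re > 4000 → turbulent; use the Moody-chart value f = 0.0249.
Darcy-Weisbach: ΔP = f(L/D)(ρV²/2) = 0.0249·(34.72/0.07804)·(649.3·0.07129²/2) = 0.0249·444.9·1.65 = 18.28 Pa.
ΔP = 18.28 Pa = 0.01828 kPa.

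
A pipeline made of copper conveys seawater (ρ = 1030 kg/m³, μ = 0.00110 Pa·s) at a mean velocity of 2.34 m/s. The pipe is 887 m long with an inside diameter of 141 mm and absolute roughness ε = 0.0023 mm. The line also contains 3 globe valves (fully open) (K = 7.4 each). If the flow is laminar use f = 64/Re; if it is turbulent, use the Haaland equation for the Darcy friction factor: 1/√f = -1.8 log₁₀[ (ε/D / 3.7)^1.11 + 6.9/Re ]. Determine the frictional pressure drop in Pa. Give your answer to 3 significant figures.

ΔP ≈ 318000 Pa

Reynolds number Re = ρVD/μ = 1030 · 2.34 · 0.141 / 0.0011 = 3.089e+05.
Re > 4000 → turbulent. Relative roughness ε/D = 2.3e-06/0.141 = 1.63e-05. Haaland: 1/√f = -1.8 log₁₀[(1.63e-05/3.7)^1.11 + 6.9/3.089e+05] = -1.8 log₁₀[1.14e-06 + 2.23e-05] = 8.333, so f = 0.0144.
Total minor-loss coefficient ΣK = 3·7.4 = 22.2.
ΔP = [f·L/D + ΣK]·(ρV²/2) = [0.0144·887/0.141 + 22.2]·(1030·2.34²/2) = [90.59 + 22.2]·2820 = 3.181e+05 Pa.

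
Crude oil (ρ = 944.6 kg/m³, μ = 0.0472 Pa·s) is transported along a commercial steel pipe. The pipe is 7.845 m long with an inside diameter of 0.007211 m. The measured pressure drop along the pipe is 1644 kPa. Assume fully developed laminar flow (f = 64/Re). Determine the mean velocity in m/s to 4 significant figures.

V ≈ 7.215 m/s

For laminar flow, f = 64/Re with Re = ρVD/μ, so Darcy-Weisbach reduces to ΔP = 32μLV/D². Solving for V: V = ΔP·D²/(32μL) = 1.644e+06·(0.007211)²/(32·0.0472·7.845) = 7.215 m/s.
Check: Re = ρVD/μ = 944.6·7.215·0.007211/0.0472 = 1041 < 2300, so the laminar assumption holds.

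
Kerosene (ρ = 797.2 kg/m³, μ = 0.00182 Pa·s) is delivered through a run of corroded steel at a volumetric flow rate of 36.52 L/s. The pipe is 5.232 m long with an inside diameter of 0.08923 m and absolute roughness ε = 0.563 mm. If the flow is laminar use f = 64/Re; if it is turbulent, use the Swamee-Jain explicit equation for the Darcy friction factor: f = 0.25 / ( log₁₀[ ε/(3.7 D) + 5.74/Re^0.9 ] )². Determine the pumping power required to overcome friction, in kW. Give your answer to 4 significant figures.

Q = 36.52 L/s = 36.52/1000 = 0.03652 m³/s.
Cross-sectional area A = πD²/4 = π(0.08923)²/4 = 0.006253 m²; mean velocity V = Q/A = 0.03652/0.006253 = 5.84 m/s.
Reynolds number Re = ρVD/μ = 797.2 · 5.84 · 0.08923 / 0.00182 = 2.283e+05.
Re > 4000 → turbulent. Relative roughness ε/D = 0.000563/0.08923 = 0.00631. Swamee-Jain: f = 0.25/(log₁₀[0.00631/3.7 + 5.74/2.283e+05^0.9])² = 0.25/(log₁₀[0.00171 + 8.64e-05])² = 0.25/(-2.747)² = 0.03314.
Darcy-Weisbach: ΔP = f(L/D)(ρV²/2) = 0.03314·(5.232/0.08923)·(797.2·5.84²/2) = 0.03314·58.63·1.359e+04 = 2.641e+04 Pa.
Pumping power P = QΔP = 0.03652·2.641e+04 = 964.64 W = 0.9646 kW.

P ≈ 0.9646 kW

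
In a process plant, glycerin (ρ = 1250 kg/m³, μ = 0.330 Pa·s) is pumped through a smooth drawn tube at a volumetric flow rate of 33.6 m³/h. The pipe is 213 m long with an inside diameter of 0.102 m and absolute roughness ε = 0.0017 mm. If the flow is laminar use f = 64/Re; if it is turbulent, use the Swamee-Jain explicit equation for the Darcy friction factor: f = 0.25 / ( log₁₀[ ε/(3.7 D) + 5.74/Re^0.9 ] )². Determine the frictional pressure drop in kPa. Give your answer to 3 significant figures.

ΔP ≈ 247 kPa

Q = 33.6 m³/h = 33.6/3600 = 0.009333 m³/s.
Cross-sectional area A = πD²/4 = π(0.102)²/4 = 0.008171 m²; mean velocity V = Q/A = 0.009333/0.008171 = 1.142 m/s.
Reynolds number Re = ρVD/μ = 1250 · 1.142 · 0.102 / 0.33 = 441.3.
Re < 2300 → laminar flow, so f = 64/Re = 64/441.3 = 0.145 (the turbulent correlation is not needed).
Darcy-Weisbach: ΔP = f(L/D)(ρV²/2) = 0.145·(213/0.102)·(1250·1.142²/2) = 0.145·2088·815.4 = 2.469e+05 Pa.
ΔP = 2.469e+05 Pa = 247 kPa.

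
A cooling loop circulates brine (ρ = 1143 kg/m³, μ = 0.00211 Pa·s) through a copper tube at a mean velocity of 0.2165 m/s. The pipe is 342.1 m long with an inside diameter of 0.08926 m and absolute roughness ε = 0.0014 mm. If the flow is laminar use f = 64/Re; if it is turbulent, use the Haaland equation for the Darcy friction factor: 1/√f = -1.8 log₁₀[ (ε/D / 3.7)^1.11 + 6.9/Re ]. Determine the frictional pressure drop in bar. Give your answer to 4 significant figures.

ΔP ≈ 0.03133 bar

Reynolds number Re = ρVD/μ = 1143 · 0.2165 · 0.08926 / 0.00211 = 1.047e+04.
Re > 4000 → turbulent. Relative roughness ε/D = 1.4e-06/0.08926 = 1.57e-05. Haaland: 1/√f = -1.8 log₁₀[(1.57e-05/3.7)^1.11 + 6.9/1.047e+04] = -1.8 log₁₀[1.09e-06 + 0.000659] = 5.725, so f = 0.03052.
Darcy-Weisbach: ΔP = f(L/D)(ρV²/2) = 0.03052·(342.1/0.08926)·(1143·0.2165²/2) = 0.03052·3833·26.79 = 3133 Pa.
ΔP = 3133 Pa = 0.03133 bar.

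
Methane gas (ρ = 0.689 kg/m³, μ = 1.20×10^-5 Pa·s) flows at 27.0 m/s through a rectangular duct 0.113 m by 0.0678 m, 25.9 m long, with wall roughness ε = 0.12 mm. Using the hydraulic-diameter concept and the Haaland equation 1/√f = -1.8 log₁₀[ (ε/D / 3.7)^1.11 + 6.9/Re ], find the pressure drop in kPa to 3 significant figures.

Hydraulic diameter D_h = 4A/P = 4·(0.113·0.0678)/(2·(0.113+0.0678)) = 0.03065/0.3616 = 0.08475 m.
Re = ρVD_h/μ = 0.689·27·0.08475/1.2e-05 = 1.314e+05.
ε/D_h = 0.00012/0.08475 = 0.00142; Haaland gives 1/√f = -1.8 log₁₀[0.000161+5.25e-05] = 6.607, so f = 0.02291.
ΔP = f(L/D_h)(ρV²/2) = 0.02291·25.9/0.08475·251.1 = 1758 Pa.
ΔP = 1.76 kPa.

ΔP ≈ 1.76 kPa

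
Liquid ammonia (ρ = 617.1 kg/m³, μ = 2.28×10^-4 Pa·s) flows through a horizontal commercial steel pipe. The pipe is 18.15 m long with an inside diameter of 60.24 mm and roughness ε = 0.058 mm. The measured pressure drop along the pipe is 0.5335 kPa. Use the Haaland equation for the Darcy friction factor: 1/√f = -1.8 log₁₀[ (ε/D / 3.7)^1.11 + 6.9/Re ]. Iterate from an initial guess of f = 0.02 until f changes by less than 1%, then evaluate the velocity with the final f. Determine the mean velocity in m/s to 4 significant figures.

V ≈ 0.5080 m/s

Rearranging Darcy-Weisbach: V = √(2·ΔP·D/(f·L·ρ)). With ε/D = 5.8e-05/0.06024 = 0.000963, iterate starting from f = 0.02:
  f = 0.02 → V = √(2·533.5·0.06024/(0.02·18.15·617.1)) = 0.5357 m/s; Re = ρVD/μ = 8.734e+04; f → 0.02212
  f = 0.02212 → V = 0.5093 m/s; Re = 8.304e+04; f → 0.02223
Converged (Δf/f < 1%). With the final f = 0.02223: V = √(2·533.5·0.06024/(0.02223·18.15·617.1)) = 0.508 m/s.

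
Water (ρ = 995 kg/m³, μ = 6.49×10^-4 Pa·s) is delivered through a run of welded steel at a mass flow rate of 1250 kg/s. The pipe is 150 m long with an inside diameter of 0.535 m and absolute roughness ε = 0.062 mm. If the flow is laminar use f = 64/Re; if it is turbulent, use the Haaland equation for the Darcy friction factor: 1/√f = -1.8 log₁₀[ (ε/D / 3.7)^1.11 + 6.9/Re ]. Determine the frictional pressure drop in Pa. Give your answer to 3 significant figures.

A = πD²/4 = π(0.535)²/4 = 0.2248 m²; mean velocity V = ṁ/(ρA) = 1250/(995 · 0.2248) = 5.588 m/s.
Reynolds number Re = ρVD/μ = 995 · 5.588 · 0.535 / 0.000649 = 4.584e+06.
Re > 4000 → turbulent. Relative roughness ε/D = 6.2e-05/0.535 = 0.000116. Haaland: 1/√f = -1.8 log₁₀[(0.000116/3.7)^1.11 + 6.9/4.584e+06] = -1.8 log₁₀[1e-05 + 1.51e-06] = 8.89, so f = 0.01265.
Darcy-Weisbach: ΔP = f(L/D)(ρV²/2) = 0.01265·(150/0.535)·(995·5.588²/2) = 0.01265·280.4·1.554e+04 = 5.512e+04 Pa.

ΔP ≈ 55100 Pa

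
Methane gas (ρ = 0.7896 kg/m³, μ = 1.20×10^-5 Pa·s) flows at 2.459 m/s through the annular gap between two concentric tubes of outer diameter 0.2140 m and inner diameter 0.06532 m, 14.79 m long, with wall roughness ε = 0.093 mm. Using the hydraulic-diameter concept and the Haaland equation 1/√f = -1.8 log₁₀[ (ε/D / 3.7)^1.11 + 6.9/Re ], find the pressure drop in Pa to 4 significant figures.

ΔP ≈ 6.145 Pa

Hydraulic diameter D_h = 4A/P = D_o - D_i = 0.214 - 0.06532 = 0.1487 m.
Re = ρVD_h/μ = 0.7896·2.459·0.1487/1.2e-05 = 2.406e+04.
ε/D_h = 9.3e-05/0.1487 = 0.000626; Haaland gives 1/√f = -1.8 log₁₀[6.5e-05+0.000287] = 6.217, so f = 0.02588.
ΔP = f(L/D_h)(ρV²/2) = 0.02588·14.79/0.1487·2.387 = 6.145 Pa.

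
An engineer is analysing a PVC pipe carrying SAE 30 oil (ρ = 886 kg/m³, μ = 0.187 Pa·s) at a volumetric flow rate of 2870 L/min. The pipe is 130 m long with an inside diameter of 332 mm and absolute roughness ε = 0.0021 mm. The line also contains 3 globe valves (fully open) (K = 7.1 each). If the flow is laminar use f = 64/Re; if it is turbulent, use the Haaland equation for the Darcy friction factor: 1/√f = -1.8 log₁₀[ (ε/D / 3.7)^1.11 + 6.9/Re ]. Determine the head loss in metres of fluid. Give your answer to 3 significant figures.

h_f ≈ 0.780 m

Q = 2870 L/min = 2870/60000 = 0.04783 m³/s.
Cross-sectional area A = πD²/4 = π(0.332)²/4 = 0.08657 m²; mean velocity V = Q/A = 0.04783/0.08657 = 0.5525 m/s.
Reynolds number Re = ρVD/μ = 886 · 0.5525 · 0.332 / 0.187 = 869.2.
Re < 2300 → laminar flow, so f = 64/Re = 64/869.2 = 0.07364 (the turbulent correlation is not needed).
Total minor-loss coefficient ΣK = 3·7.1 = 21.3.
ΔP = [f·L/D + ΣK]·(ρV²/2) = [0.07364·130/0.332 + 21.3]·(886·0.5525²/2) = [28.83 + 21.3]·135.2 = 6780 Pa.
Head loss h_f = ΔP/(ρg) = 6780/(886·9.81) = 0.780 m.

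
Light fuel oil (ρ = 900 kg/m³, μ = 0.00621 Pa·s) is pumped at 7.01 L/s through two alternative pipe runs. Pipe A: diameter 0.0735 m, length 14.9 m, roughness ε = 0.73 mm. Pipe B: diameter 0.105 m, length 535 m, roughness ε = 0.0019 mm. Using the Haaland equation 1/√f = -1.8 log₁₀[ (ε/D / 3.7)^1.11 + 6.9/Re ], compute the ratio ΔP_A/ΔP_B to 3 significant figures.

Pipe A: V = Q/A = 0.00701/0.004243 = 1.652 m/s; Re = 1.76e+04; ε/D = 0.00993; Haaland → f = 0.04091; ΔP_A = f(L/D)(ρV²/2) = 1.019e+04 Pa.
Pipe B: V = Q/A = 0.00701/0.008659 = 0.8096 m/s; Re = 1.232e+04; ε/D = 1.81e-05; Haaland → f = 0.02921; ΔP_B = f(L/D)(ρV²/2) = 4.389e+04 Pa.
ΔP_A/ΔP_B = 1.019e+04/4.389e+04 = 0.232.

ΔP_A/ΔP_B ≈ 0.232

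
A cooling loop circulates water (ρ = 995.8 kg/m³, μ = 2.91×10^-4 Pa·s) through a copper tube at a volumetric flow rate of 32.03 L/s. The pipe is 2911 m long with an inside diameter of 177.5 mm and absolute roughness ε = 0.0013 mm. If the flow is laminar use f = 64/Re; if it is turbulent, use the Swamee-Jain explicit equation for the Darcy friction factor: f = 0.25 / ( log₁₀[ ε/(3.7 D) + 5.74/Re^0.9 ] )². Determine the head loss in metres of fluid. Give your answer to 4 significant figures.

h_f ≈ 17.15 m

Q = 32.03 L/s = 32.03/1000 = 0.03203 m³/s.
Cross-sectional area A = πD²/4 = π(0.1775)²/4 = 0.02474 m²; mean velocity V = Q/A = 0.03203/0.02474 = 1.294 m/s.
Reynolds number Re = ρVD/μ = 995.8 · 1.294 · 0.1775 / 0.000291 = 7.862e+05.
Re > 4000 → turbulent. Relative roughness ε/D = 1.3e-06/0.1775 = 7.32e-06. Swamee-Jain: f = 0.25/(log₁₀[7.32e-06/3.7 + 5.74/7.862e+05^0.9])² = 0.25/(log₁₀[1.98e-06 + 2.84e-05])² = 0.25/(-4.518)² = 0.01225.
Darcy-Weisbach: ΔP = f(L/D)(ρV²/2) = 0.01225·(2911/0.1775)·(995.8·1.294²/2) = 0.01225·1.64e+04·834.2 = 1.676e+05 Pa.
Head loss h_f = ΔP/(ρg) = 1.676e+05/(995.8·9.81) = 17.15 m.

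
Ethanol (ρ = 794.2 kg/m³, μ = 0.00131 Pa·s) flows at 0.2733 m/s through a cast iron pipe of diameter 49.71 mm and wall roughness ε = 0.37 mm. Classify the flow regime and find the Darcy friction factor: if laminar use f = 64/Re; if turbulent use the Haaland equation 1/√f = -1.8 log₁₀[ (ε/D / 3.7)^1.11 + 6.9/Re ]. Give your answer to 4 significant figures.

Re = ρVD/μ = 794.2·0.2733·0.04971/0.00131 = 8236.
Re > 4000 → turbulent. ε/D = 0.00037/0.04971 = 0.00744; Haaland: 1/√f = -1.8 log₁₀[0.00102 + 0.000838] = 4.917, so f = 0.04135.

f ≈ 0.04135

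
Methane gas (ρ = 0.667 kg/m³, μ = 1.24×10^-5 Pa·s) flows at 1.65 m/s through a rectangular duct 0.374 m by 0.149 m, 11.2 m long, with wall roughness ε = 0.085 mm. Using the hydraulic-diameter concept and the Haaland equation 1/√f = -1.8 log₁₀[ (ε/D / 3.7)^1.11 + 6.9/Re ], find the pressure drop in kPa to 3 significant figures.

Hydraulic diameter D_h = 4A/P = 4·(0.374·0.149)/(2·(0.374+0.149)) = 0.2229/1.046 = 0.2131 m.
Re = ρVD_h/μ = 0.667·1.65·0.2131/1.24e-05 = 1.891e+04.
ε/D_h = 8.5e-05/0.2131 = 0.000399; Haaland gives 1/√f = -1.8 log₁₀[3.95e-05+0.000365] = 6.108, so f = 0.0268.
ΔP = f(L/D_h)(ρV²/2) = 0.0268·11.2/0.2131·0.908 = 1.279 Pa.
ΔP = 0.00128 kPa.

ΔP ≈ 0.00128 kPa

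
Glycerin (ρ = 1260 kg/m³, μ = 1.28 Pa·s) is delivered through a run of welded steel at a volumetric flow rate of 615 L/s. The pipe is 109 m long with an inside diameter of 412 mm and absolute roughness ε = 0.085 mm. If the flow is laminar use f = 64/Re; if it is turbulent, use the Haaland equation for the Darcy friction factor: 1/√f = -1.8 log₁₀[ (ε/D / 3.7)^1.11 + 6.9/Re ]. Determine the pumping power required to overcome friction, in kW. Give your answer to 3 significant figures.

P ≈ 74.6 kW

Q = 615 L/s = 615/1000 = 0.615 m³/s.
Cross-sectional area A = πD²/4 = π(0.412)²/4 = 0.1333 m²; mean velocity V = Q/A = 0.615/0.1333 = 4.613 m/s.
Reynolds number Re = ρVD/μ = 1260 · 4.613 · 0.412 / 1.28 = 1871.
Re < 2300 → laminar flow, so f = 64/Re = 64/1871 = 0.03421 (the turbulent correlation is not needed).
Darcy-Weisbach: ΔP = f(L/D)(ρV²/2) = 0.03421·(109/0.412)·(1260·4.613²/2) = 0.03421·264.6·1.341e+04 = 1.213e+05 Pa.
Pumping power P = QΔP = 0.615·1.213e+05 = 74620 W = 74.6 kW.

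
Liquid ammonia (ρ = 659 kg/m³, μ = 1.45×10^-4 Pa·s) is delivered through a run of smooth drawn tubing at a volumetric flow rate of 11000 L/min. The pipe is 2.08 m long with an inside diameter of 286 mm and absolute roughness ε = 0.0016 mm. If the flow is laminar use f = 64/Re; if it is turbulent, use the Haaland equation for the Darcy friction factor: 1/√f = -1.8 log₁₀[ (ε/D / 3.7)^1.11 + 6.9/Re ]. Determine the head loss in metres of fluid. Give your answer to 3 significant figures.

Q = 11000 L/min = 11000/60000 = 0.1833 m³/s.
Cross-sectional area A = πD²/4 = π(0.286)²/4 = 0.06424 m²; mean velocity V = Q/A = 0.1833/0.06424 = 2.854 m/s.
Reynolds number Re = ρVD/μ = 659 · 2.854 · 0.286 / 0.000145 = 3.709e+06.
Re > 4000 → turbulent. Relative roughness ε/D = 1.6e-06/0.286 = 5.59e-06. Haaland: 1/√f = -1.8 log₁₀[(5.59e-06/3.7)^1.11 + 6.9/3.709e+06] = -1.8 log₁₀[3.46e-07 + 1.86e-06] = 10.18, so f = 0.009647.
Darcy-Weisbach: ΔP = f(L/D)(ρV²/2) = 0.009647·(2.08/0.286)·(659·2.854²/2) = 0.009647·7.273·2683 = 188.3 Pa.
Head loss h_f = ΔP/(ρg) = 188.3/(659·9.81) = 0.0291 m.

h_f ≈ 0.0291 m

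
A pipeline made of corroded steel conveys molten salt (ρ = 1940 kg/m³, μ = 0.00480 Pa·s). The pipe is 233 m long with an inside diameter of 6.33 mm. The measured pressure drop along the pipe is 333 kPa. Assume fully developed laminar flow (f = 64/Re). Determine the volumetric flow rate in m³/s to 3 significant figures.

Q ≈ 1.17×10^-5 m³/s

For laminar flow, f = 64/Re with Re = ρVD/μ, so Darcy-Weisbach reduces to ΔP = 32μLV/D². Solving for V: V = ΔP·D²/(32μL) = 3.33e+05·(0.00633)²/(32·0.0048·233) = 0.3728 m/s.
Check: Re = ρVD/μ = 1940·0.3728·0.00633/0.0048 = 953.8 < 2300, so the laminar assumption holds.
Q = V·A = 0.3728·(π/4·0.00633²) = 1.173e-05 m³/s = 1.17×10^-5 m³/s.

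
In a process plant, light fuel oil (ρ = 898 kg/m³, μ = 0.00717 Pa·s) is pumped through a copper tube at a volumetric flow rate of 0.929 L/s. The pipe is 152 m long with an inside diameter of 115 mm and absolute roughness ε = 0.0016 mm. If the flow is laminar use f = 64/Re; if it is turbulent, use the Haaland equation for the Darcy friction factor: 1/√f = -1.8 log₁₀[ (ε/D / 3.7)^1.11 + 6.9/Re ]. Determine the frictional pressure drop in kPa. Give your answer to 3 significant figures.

ΔP ≈ 0.236 kPa

Q = 0.929 L/s = 0.929/1000 = 0.000929 m³/s.
Cross-sectional area A = πD²/4 = π(0.115)²/4 = 0.01039 m²; mean velocity V = Q/A = 0.000929/0.01039 = 0.08944 m/s.
Reynolds number Re = ρVD/μ = 898 · 0.08944 · 0.115 / 0.00717 = 1288.
Re < 2300 → laminar flow, so f = 64/Re = 64/1288 = 0.04968 (the turbulent correlation is not needed).
Darcy-Weisbach: ΔP = f(L/D)(ρV²/2) = 0.04968·(152/0.115)·(898·0.08944²/2) = 0.04968·1322·3.592 = 235.9 Pa.
ΔP = 235.9 Pa = 0.236 kPa.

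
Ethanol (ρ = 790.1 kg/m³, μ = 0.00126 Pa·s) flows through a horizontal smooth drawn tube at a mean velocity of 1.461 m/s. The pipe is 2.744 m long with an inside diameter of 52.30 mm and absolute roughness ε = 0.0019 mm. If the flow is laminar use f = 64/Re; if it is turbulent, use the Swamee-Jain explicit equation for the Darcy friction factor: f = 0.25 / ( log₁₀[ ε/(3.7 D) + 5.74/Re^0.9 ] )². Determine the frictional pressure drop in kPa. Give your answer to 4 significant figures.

ΔP ≈ 0.9338 kPa

Reynolds number Re = ρVD/μ = 790.1 · 1.461 · 0.0523 / 0.00126 = 4.791e+04.
Re > 4000 → turbulent. Relative roughness ε/D = 1.9e-06/0.0523 = 3.63e-05. Swamee-Jain: f = 0.25/(log₁₀[3.63e-05/3.7 + 5.74/4.791e+04^0.9])² = 0.25/(log₁₀[9.82e-06 + 0.000352])² = 0.25/(-3.442)² = 0.02111.
Darcy-Weisbach: ΔP = f(L/D)(ρV²/2) = 0.02111·(2.744/0.0523)·(790.1·1.461²/2) = 0.02111·52.47·843.2 = 933.8 Pa.
ΔP = 933.8 Pa = 0.9338 kPa.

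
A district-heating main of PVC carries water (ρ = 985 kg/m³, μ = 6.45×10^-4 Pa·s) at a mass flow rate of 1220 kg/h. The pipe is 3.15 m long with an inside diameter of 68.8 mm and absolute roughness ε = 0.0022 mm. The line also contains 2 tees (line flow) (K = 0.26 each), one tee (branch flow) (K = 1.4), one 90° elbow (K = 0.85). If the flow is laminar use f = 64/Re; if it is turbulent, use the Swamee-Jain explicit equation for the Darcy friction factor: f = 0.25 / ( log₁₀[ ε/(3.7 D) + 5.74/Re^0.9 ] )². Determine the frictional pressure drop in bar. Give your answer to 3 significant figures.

ṁ = 1220 kg/h = 1220/3600 = 0.3389 kg/s.
A = πD²/4 = π(0.0688)²/4 = 0.003718 m²; mean velocity V = ṁ/(ρA) = 0.3389/(985 · 0.003718) = 0.09255 m/s.
Reynolds number Re = ρVD/μ = 985 · 0.09255 · 0.0688 / 0.000645 = 9723.
Re > 4000 → turbulent. Relative roughness ε/D = 2.2e-06/0.0688 = 3.2e-05. Swamee-Jain: f = 0.25/(log₁₀[3.2e-05/3.7 + 5.74/9723^0.9])² = 0.25/(log₁₀[8.64e-06 + 0.00148])² = 0.25/(-2.828)² = 0.03127.
Total minor-loss coefficient ΣK = 2·0.26 + 1·1.4 + 1·0.85 = 2.77.
ΔP = [f·L/D + ΣK]·(ρV²/2) = [0.03127·3.15/0.0688 + 2.77]·(985·0.09255²/2) = [1.432 + 2.77]·4.218 = 17.72 Pa.
ΔP = 17.72 Pa = 1.77×10^-4 bar.

ΔP ≈ 1.77×10^-4 bar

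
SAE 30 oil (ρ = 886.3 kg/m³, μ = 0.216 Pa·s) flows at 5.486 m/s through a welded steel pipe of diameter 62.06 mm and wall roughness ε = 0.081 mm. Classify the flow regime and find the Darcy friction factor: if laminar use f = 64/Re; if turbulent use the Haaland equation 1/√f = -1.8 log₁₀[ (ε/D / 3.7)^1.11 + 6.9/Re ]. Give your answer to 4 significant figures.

Re = ρVD/μ = 886.3·5.486·0.06206/0.216 = 1397.
Re < 2300 → laminar, so f = 64/Re = 0.04581 (roughness is irrelevant in laminar flow).

f ≈ 0.04581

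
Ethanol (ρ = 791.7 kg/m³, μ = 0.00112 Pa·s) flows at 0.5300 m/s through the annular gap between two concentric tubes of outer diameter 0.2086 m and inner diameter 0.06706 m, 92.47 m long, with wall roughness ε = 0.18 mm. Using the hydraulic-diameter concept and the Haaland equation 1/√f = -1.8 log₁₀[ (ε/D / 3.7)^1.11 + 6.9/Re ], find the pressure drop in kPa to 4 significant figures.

ΔP ≈ 1.765 kPa

Hydraulic diameter D_h = 4A/P = D_o - D_i = 0.2086 - 0.06706 = 0.1415 m.
Re = ρVD_h/μ = 791.7·0.53·0.1415/0.00112 = 5.303e+04.
ε/D_h = 0.00018/0.1415 = 0.00127; Haaland gives 1/√f = -1.8 log₁₀[0.000143+0.00013] = 6.415, so f = 0.0243.
ΔP = f(L/D_h)(ρV²/2) = 0.0243·92.47/0.1415·111.2 = 1765 Pa.
ΔP = 1.765 kPa.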